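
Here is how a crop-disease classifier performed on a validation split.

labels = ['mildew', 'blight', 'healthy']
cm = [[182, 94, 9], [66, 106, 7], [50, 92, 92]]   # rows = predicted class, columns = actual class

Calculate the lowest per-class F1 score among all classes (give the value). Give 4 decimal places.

0.4501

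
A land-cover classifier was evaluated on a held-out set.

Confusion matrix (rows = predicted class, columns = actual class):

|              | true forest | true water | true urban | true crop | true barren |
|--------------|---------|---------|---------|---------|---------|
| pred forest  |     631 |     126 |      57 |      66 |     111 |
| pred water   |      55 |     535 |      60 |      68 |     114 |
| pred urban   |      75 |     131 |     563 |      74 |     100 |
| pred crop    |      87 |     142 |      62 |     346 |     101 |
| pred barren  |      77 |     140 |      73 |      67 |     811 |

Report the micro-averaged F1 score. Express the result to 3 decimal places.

Micro-averaging pools counts across classes: ΣTP=2886, ΣFP=1786, ΣFN=1786.
Micro-F1 score = 2·TP/(2·TP+FP+FN) on pooled counts = 0.618 (equals overall accuracy in single-label multiclass).

0.618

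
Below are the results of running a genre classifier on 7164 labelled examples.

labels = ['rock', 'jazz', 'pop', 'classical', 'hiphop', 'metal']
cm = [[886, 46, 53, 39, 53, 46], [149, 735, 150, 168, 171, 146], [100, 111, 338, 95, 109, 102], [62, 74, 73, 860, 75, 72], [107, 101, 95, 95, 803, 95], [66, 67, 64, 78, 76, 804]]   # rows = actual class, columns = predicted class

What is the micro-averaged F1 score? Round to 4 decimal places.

Micro-averaging pools counts across classes: ΣTP=4426, ΣFP=2738, ΣFN=2738.
Micro-F1 score = 2·TP/(2·TP+FP+FN) on pooled counts = 0.6178 (equals overall accuracy in single-label multiclass).

0.6178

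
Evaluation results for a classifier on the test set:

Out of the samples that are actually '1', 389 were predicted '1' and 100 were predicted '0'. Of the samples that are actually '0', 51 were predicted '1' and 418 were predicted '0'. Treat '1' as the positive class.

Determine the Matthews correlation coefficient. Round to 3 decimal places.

0.689

MCC = (TP·TN − FP·FN) / √((TP+FP)(TP+FN)(TN+FP)(TN+FN))
Numerator = 389·418 − 51·100 = 157502
Denominator = √(440·489·469·518) = √52271400720 = 228629.3960
MCC = 157502 / 228629.3960 = 0.689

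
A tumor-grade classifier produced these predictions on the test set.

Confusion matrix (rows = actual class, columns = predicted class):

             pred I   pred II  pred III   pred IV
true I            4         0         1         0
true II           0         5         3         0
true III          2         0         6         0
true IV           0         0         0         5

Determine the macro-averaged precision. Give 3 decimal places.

0.817

Per-class precision (TP/(TP+FP)):
  I: TP=4, FP=0+2+0=2 → 4/6 = 0.6667
  II: TP=5, FP=0+0+0=0 → 5/5 = 1.0000
  III: TP=6, FP=1+3+0=4 → 6/10 = 0.6000
  IV: TP=5, FP=0+0+0=0 → 5/5 = 1.0000
Macro-precision = mean = (0.6667 + 1.0000 + 0.6000 + 1.0000) / 4 = 0.817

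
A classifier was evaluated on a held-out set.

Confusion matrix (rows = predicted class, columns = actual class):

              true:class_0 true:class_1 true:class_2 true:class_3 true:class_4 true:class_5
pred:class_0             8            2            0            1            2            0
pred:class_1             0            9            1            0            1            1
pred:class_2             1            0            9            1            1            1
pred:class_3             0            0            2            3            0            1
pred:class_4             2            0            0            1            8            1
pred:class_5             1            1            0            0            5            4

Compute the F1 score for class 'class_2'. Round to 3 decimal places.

One-vs-rest for 'class_2': TP = diagonal; FP = other classes predicted 'class_2'; FN = 'class_2' predicted as other.
F1 score = 2·TP/(2·TP+FP+FN).
class_2: TP=9, FP=1+0+1+1+1=4, FN=0+1+2+0+0=3 → 18/25 = 0.7200

0.720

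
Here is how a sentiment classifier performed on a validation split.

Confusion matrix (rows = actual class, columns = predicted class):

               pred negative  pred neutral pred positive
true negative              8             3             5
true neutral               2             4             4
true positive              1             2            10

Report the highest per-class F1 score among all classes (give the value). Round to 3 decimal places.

0.625

Per-class F1 score (2·TP/(2·TP+FP+FN)):
  negative: TP=8, FP=2+1=3, FN=3+5=8 → 16/27 = 0.5926
  neutral: TP=4, FP=3+2=5, FN=2+4=6 → 8/19 = 0.4211
  positive: TP=10, FP=5+4=9, FN=1+2=3 → 20/32 = 0.6250
Highest is class 'positive' with F1 score = 0.625.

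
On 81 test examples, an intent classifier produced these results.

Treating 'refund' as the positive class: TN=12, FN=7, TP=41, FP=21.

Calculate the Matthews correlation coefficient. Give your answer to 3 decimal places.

0.253

MCC = (TP·TN − FP·FN) / √((TP+FP)(TP+FN)(TN+FP)(TN+FN))
Numerator = 41·12 − 21·7 = 345
Denominator = √(62·48·33·19) = √1865952 = 1365.9985
MCC = 345 / 1365.9985 = 0.253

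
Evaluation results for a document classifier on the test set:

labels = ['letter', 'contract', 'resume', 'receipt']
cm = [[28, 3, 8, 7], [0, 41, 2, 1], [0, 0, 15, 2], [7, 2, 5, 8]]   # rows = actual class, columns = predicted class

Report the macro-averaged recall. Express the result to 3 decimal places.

0.697

Per-class recall (TP/(TP+FN)):
  letter: TP=28, FN=3+8+7=18 → 28/46 = 0.6087
  contract: TP=41, FN=0+2+1=3 → 41/44 = 0.9318
  resume: TP=15, FN=0+0+2=2 → 15/17 = 0.8824
  receipt: TP=8, FN=7+2+5=14 → 8/22 = 0.3636
Macro-recall = mean = (0.6087 + 0.9318 + 0.8824 + 0.3636) / 4 = 0.697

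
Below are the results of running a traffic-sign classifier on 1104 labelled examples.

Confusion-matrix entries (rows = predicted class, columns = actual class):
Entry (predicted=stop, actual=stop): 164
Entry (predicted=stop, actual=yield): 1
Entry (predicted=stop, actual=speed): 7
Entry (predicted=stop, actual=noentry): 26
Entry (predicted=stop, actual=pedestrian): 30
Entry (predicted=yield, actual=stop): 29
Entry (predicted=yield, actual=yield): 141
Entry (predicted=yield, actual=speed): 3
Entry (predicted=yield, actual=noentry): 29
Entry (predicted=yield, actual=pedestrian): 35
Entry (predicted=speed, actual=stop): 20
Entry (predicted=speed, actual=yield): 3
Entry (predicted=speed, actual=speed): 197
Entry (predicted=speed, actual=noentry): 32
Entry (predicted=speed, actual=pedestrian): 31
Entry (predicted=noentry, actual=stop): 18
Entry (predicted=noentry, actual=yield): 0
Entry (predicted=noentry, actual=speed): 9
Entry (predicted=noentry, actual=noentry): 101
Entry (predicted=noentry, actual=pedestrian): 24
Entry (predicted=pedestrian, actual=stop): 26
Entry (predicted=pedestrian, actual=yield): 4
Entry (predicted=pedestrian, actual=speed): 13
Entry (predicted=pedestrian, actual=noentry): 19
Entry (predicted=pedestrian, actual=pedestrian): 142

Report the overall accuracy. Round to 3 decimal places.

Accuracy = trace / total = (164+141+197+101+142=745) / 1104 = 745/1104 = 0.675

0.675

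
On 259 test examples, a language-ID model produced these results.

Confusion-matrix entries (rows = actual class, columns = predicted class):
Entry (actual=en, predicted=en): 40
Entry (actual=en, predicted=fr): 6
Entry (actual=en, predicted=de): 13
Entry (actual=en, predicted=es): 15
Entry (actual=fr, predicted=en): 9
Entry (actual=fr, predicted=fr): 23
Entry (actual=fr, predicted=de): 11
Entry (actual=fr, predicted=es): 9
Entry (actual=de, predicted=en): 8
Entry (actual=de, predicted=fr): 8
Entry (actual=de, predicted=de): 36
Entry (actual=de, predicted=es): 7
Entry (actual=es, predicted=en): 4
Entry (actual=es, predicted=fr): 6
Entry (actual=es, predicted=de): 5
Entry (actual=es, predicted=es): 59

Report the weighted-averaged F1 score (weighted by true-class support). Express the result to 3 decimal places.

0.604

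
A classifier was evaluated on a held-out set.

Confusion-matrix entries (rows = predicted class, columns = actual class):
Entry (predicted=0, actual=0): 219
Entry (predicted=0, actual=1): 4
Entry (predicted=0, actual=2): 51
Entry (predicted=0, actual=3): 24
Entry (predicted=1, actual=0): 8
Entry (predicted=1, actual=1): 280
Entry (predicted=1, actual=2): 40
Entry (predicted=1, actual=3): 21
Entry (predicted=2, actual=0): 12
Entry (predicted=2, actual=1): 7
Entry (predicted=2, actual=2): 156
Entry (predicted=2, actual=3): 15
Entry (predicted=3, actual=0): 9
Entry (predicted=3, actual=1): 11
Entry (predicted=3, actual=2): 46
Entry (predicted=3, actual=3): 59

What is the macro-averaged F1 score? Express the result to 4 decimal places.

0.6980

Per-class F1 score (2·TP/(2·TP+FP+FN)):
  0: TP=219, FP=4+51+24=79, FN=8+12+9=29 → 438/546 = 0.80220
  1: TP=280, FP=8+40+21=69, FN=4+7+11=22 → 560/651 = 0.86022
  2: TP=156, FP=12+7+15=34, FN=51+40+46=137 → 312/483 = 0.64596
  3: TP=59, FP=9+11+46=66, FN=24+21+15=60 → 118/244 = 0.48361
Macro-F1 score = mean = (0.80220 + 0.86022 + 0.64596 + 0.48361) / 4 = 0.6980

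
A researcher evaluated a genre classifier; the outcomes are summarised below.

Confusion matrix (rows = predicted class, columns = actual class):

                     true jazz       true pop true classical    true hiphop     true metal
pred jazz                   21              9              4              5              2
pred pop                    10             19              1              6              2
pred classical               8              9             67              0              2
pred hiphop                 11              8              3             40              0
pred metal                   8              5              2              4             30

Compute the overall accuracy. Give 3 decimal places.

0.641

Accuracy = trace / total = (21+19+67+40+30=177) / 276 = 177/276 = 0.641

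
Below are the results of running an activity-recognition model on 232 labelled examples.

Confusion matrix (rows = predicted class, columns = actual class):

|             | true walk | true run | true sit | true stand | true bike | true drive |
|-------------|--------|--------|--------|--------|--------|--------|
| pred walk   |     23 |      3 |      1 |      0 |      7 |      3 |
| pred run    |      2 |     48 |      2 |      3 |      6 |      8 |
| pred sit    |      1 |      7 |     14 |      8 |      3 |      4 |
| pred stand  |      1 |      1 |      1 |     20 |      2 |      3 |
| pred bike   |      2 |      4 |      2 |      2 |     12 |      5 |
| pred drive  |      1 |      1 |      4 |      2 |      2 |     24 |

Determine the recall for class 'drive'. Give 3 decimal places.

0.511

recall = TP/(TP+FN).
drive: TP=24, FN=3+8+4+3+5=23 → 24/47 = 0.5106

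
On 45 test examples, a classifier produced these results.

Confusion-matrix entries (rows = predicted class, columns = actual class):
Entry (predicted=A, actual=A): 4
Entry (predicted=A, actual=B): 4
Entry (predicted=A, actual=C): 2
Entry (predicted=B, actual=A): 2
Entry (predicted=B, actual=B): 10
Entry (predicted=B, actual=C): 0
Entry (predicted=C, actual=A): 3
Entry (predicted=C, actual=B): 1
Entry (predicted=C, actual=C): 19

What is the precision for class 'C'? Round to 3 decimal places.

Treat 'C' as positive and all other classes as negative.
precision = TP/(TP+FP).
C: TP=19, FP=3+1=4 → 19/23 = 0.8261

0.826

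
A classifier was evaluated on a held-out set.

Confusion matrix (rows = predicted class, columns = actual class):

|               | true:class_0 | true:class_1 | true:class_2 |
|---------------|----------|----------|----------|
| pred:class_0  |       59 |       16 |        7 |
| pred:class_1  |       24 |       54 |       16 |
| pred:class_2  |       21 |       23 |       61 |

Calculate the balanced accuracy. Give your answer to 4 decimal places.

Balanced accuracy = mean of per-class recall.
  class_0: recall = 59/104 = 0.56731
  class_1: recall = 54/93 = 0.58065
  class_2: recall = 61/84 = 0.72619
Mean = (0.56731 + 0.58065 + 0.72619) / 3 = 0.6247

0.6247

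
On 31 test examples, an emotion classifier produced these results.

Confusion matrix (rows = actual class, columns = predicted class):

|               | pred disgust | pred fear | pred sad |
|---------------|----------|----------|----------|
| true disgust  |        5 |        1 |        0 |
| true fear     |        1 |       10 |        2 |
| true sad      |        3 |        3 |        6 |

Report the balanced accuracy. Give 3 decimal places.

0.701

Balanced accuracy = mean of per-class recall.
  disgust: recall = 5/6 = 0.8333
  fear: recall = 10/13 = 0.7692
  sad: recall = 6/12 = 0.5000
Mean = (0.8333 + 0.7692 + 0.5000) / 3 = 0.701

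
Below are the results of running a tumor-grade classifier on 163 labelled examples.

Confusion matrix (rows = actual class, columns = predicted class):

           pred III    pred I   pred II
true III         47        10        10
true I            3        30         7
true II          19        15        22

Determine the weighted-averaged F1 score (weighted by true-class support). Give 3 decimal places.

Per-class F1 score (2·TP/(2·TP+FP+FN)):
  III: TP=47, FP=3+19=22, FN=10+10=20 → 94/136 = 0.6912
  I: TP=30, FP=10+15=25, FN=3+7=10 → 60/95 = 0.6316
  II: TP=22, FP=10+7=17, FN=19+15=34 → 44/95 = 0.4632
Weighted-F1 score = Σ (supportᵢ/N)·F1 scoreᵢ with N=163: (67/163)·0.6912 + (40/163)·0.6316 + (56/163)·0.4632 = 0.598

0.598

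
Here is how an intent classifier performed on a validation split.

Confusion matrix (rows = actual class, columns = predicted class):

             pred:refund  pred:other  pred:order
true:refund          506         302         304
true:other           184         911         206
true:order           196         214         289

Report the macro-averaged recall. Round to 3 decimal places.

Per-class recall (TP/(TP+FN)):
  refund: TP=506, FN=302+304=606 → 506/1112 = 0.4550
  other: TP=911, FN=184+206=390 → 911/1301 = 0.7002
  order: TP=289, FN=196+214=410 → 289/699 = 0.4134
Macro-recall = mean = (0.4550 + 0.7002 + 0.4134) / 3 = 0.523

0.523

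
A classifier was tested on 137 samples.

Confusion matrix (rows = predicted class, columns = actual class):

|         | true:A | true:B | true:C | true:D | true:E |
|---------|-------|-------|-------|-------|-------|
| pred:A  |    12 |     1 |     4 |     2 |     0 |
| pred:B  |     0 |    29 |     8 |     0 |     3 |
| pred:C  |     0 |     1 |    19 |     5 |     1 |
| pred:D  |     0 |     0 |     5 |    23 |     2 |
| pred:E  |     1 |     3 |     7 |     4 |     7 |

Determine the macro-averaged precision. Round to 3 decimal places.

Per-class precision (TP/(TP+FP)):
  A: TP=12, FP=1+4+2+0=7 → 12/19 = 0.6316
  B: TP=29, FP=0+8+0+3=11 → 29/40 = 0.7250
  C: TP=19, FP=0+1+5+1=7 → 19/26 = 0.7308
  D: TP=23, FP=0+0+5+2=7 → 23/30 = 0.7667
  E: TP=7, FP=1+3+7+4=15 → 7/22 = 0.3182
Macro-precision = mean = (0.6316 + 0.7250 + 0.7308 + 0.7667 + 0.3182) / 5 = 0.634

0.634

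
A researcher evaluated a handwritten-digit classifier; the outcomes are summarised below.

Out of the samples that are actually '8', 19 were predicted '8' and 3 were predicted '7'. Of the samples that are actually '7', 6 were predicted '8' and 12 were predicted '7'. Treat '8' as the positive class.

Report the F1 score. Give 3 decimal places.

0.809

Precision = TP/(TP+FP) = 19/25 = 0.7600
Recall = TP/(TP+FN) = 19/22 = 0.8636
F1 = 2·TP/(2·TP+FP+FN) = 38/47 = 0.809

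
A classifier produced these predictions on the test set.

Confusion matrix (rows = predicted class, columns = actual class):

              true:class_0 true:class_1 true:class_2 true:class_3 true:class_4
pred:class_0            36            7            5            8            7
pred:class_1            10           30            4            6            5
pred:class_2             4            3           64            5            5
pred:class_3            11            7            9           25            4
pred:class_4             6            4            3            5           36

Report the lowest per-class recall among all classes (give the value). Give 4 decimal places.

0.5102

Per-class recall (TP/(TP+FN)):
  class_0: TP=36, FN=10+4+11+6=31 → 36/67 = 0.53731
  class_1: TP=30, FN=7+3+7+4=21 → 30/51 = 0.58824
  class_2: TP=64, FN=5+4+9+3=21 → 64/85 = 0.75294
  class_3: TP=25, FN=8+6+5+5=24 → 25/49 = 0.51020
  class_4: TP=36, FN=7+5+5+4=21 → 36/57 = 0.63158
Lowest is class 'class_3' with recall = 0.5102.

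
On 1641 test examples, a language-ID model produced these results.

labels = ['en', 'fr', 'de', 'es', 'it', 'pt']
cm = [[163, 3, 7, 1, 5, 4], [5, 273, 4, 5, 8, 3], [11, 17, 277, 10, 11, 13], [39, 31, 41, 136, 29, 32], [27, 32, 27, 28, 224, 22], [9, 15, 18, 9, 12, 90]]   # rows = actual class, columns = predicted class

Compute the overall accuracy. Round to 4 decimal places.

Accuracy = trace / total = (163+273+277+136+224+90=1163) / 1641 = 1163/1641 = 0.7087

0.7087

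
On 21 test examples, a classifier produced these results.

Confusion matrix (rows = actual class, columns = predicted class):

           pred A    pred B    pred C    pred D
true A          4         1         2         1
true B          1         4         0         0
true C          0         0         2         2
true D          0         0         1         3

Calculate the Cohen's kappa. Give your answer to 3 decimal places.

0.494

Observed agreement pₒ = trace/N = 13/21 = 0.6190
Expected agreement pₑ = Σ (rowᵢ·colᵢ)/N² = (8·5 + 5·5 + 4·5 + 4·6)/21² = 0.2472
κ = (pₒ − pₑ)/(1 − pₑ) = (0.6190 − 0.2472)/(1 − 0.2472) = 0.494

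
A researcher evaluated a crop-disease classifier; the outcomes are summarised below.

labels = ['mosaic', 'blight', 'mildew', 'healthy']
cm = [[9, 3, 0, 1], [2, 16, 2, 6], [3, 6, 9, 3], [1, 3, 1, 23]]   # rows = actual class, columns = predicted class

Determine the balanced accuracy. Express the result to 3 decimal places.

Balanced accuracy = mean of per-class recall.
  mosaic: recall = 9/13 = 0.6923
  blight: recall = 16/26 = 0.6154
  mildew: recall = 9/21 = 0.4286
  healthy: recall = 23/28 = 0.8214
Mean = (0.6923 + 0.6154 + 0.4286 + 0.8214) / 4 = 0.639

0.639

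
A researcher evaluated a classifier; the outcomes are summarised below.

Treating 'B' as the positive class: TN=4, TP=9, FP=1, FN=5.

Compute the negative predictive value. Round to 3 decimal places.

NPV = TN/(TN+FN) = 4/(4+5) = 0.444

0.444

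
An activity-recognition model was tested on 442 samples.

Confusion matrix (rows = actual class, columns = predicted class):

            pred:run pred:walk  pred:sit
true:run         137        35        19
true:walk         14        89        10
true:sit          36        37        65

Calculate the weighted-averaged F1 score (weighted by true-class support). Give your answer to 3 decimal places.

0.654

Per-class F1 score (2·TP/(2·TP+FP+FN)):
  run: TP=137, FP=14+36=50, FN=35+19=54 → 274/378 = 0.7249
  walk: TP=89, FP=35+37=72, FN=14+10=24 → 178/274 = 0.6496
  sit: TP=65, FP=19+10=29, FN=36+37=73 → 130/232 = 0.5603
Weighted-F1 score = Σ (supportᵢ/N)·F1 scoreᵢ with N=442: (191/442)·0.7249 + (113/442)·0.6496 + (138/442)·0.5603 = 0.654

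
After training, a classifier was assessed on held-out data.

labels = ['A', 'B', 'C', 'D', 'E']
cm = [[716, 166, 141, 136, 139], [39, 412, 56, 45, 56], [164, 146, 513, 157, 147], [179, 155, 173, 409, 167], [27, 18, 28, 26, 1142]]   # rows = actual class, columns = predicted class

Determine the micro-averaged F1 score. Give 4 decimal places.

Micro-averaging pools counts across classes: ΣTP=3192, ΣFP=2165, ΣFN=2165.
Micro-F1 score = 2·TP/(2·TP+FP+FN) on pooled counts = 0.5959 (equals overall accuracy in single-label multiclass).

0.5959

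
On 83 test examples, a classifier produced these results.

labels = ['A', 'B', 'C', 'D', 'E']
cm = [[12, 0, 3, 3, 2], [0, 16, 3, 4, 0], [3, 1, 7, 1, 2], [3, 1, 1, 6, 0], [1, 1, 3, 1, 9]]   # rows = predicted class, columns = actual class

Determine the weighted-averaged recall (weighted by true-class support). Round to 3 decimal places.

Per-class recall (TP/(TP+FN)):
  A: TP=12, FN=0+3+3+1=7 → 12/19 = 0.6316
  B: TP=16, FN=0+1+1+1=3 → 16/19 = 0.8421
  C: TP=7, FN=3+3+1+3=10 → 7/17 = 0.4118
  D: TP=6, FN=3+4+1+1=9 → 6/15 = 0.4000
  E: TP=9, FN=2+0+2+0=4 → 9/13 = 0.6923
Weighted-recall = Σ (supportᵢ/N)·recallᵢ with N=83: (19/83)·0.6316 + (19/83)·0.8421 + (17/83)·0.4118 + (15/83)·0.4000 + (13/83)·0.6923 = 0.602

0.602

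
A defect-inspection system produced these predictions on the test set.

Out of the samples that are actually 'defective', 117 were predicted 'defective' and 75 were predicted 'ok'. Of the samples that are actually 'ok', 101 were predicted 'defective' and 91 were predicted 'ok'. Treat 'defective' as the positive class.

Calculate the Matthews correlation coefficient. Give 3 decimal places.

MCC = (TP·TN − FP·FN) / √((TP+FP)(TP+FN)(TN+FP)(TN+FN))
Numerator = 117·91 − 101·75 = 3072
Denominator = √(218·192·192·166) = √1334034432 = 36524.4361
MCC = 3072 / 36524.4361 = 0.084

0.084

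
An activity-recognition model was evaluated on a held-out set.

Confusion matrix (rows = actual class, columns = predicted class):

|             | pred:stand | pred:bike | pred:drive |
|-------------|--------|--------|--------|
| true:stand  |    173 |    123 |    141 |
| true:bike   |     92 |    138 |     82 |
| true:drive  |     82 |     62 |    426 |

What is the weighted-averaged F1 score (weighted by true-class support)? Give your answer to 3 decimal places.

Per-class F1 score (2·TP/(2·TP+FP+FN)):
  stand: TP=173, FP=92+82=174, FN=123+141=264 → 346/784 = 0.4413
  bike: TP=138, FP=123+62=185, FN=92+82=174 → 276/635 = 0.4346
  drive: TP=426, FP=141+82=223, FN=82+62=144 → 852/1219 = 0.6989
Weighted-F1 score = Σ (supportᵢ/N)·F1 scoreᵢ with N=1319: (437/1319)·0.4413 + (312/1319)·0.4346 + (570/1319)·0.6989 = 0.551

0.551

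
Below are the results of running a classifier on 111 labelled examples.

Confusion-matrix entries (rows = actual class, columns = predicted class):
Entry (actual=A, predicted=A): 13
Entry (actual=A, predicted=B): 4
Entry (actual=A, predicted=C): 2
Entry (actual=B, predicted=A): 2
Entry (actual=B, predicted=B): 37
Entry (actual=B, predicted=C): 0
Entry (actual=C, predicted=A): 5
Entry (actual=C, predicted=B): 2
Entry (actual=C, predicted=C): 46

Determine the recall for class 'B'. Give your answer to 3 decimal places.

Treat 'B' as positive and all other classes as negative.
recall = TP/(TP+FN).
B: TP=37, FN=2+0=2 → 37/39 = 0.9487

0.949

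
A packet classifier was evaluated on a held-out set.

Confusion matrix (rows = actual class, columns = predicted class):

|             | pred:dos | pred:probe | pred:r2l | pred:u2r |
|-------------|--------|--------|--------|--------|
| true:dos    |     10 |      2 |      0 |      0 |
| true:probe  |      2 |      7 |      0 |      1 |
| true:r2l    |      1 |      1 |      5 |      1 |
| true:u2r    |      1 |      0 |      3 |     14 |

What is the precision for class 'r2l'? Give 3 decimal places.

0.625

Take TP from the diagonal, FP from the rest of the 'r2l' prediction marginal, FN from the rest of the 'r2l' actual marginal.
precision = TP/(TP+FP).
r2l: TP=5, FP=0+0+3=3 → 5/8 = 0.6250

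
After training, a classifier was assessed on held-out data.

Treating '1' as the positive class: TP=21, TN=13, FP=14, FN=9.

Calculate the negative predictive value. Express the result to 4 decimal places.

0.5909

NPV = TN/(TN+FN) = 13/(13+9) = 0.5909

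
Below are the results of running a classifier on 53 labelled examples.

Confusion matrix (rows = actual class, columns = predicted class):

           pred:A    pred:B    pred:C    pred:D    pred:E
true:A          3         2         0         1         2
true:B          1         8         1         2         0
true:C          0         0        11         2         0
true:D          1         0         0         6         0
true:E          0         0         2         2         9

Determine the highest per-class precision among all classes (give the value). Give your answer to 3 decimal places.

Per-class precision (TP/(TP+FP)):
  A: TP=3, FP=1+0+1+0=2 → 3/5 = 0.6000
  B: TP=8, FP=2+0+0+0=2 → 8/10 = 0.8000
  C: TP=11, FP=0+1+0+2=3 → 11/14 = 0.7857
  D: TP=6, FP=1+2+2+2=7 → 6/13 = 0.4615
  E: TP=9, FP=2+0+0+0=2 → 9/11 = 0.8182
Highest is class 'E' with precision = 0.818.

0.818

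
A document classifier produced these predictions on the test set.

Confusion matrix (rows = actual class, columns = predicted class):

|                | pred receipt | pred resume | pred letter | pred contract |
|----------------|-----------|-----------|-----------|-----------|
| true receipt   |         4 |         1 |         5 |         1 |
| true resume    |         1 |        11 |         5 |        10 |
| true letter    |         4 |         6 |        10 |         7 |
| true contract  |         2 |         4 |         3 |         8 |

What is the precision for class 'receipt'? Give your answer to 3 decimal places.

0.364

Treat 'receipt' as positive and all other classes as negative.
precision = TP/(TP+FP).
receipt: TP=4, FP=1+4+2=7 → 4/11 = 0.3636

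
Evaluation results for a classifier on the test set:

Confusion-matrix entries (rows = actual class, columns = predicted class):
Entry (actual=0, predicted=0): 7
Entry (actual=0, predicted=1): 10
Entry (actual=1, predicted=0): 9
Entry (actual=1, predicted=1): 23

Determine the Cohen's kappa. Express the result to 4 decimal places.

Observed agreement pₒ = trace/N = 30/49 = 0.61224
Expected agreement pₑ = Σ (rowᵢ·colᵢ)/N² = (17·16 + 32·33)/49² = 0.55310
κ = (pₒ − pₑ)/(1 − pₑ) = (0.61224 − 0.55310)/(1 − 0.55310) = 0.1323

0.1323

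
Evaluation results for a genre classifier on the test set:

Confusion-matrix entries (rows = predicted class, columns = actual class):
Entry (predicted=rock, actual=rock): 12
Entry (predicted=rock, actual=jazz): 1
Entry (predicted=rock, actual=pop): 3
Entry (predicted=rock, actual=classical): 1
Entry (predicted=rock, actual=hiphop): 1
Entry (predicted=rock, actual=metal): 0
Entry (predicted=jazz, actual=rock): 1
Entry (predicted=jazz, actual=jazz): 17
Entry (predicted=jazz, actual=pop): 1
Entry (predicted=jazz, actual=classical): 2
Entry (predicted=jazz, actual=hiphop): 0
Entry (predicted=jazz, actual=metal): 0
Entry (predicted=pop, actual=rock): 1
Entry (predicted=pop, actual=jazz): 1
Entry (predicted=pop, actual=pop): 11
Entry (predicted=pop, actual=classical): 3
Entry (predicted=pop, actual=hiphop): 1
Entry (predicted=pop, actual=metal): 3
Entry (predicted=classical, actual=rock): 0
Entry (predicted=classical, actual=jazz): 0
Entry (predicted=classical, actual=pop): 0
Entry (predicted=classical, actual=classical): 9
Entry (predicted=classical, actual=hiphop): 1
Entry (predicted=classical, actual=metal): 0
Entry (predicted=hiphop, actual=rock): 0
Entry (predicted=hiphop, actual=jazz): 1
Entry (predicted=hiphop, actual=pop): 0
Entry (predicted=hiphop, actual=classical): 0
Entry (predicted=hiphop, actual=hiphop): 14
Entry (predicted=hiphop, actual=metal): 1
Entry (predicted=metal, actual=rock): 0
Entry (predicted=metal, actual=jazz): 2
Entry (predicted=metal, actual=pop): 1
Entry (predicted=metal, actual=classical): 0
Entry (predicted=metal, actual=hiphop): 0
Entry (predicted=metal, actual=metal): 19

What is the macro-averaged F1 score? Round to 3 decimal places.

Per-class F1 score (2·TP/(2·TP+FP+FN)):
  rock: TP=12, FP=1+3+1+1+0=6, FN=1+1+0+0+0=2 → 24/32 = 0.7500
  jazz: TP=17, FP=1+1+2+0+0=4, FN=1+1+0+1+2=5 → 34/43 = 0.7907
  pop: TP=11, FP=1+1+3+1+3=9, FN=3+1+0+0+1=5 → 22/36 = 0.6111
  classical: TP=9, FP=0+0+0+1+0=1, FN=1+2+3+0+0=6 → 18/25 = 0.7200
  hiphop: TP=14, FP=0+1+0+0+1=2, FN=1+0+1+1+0=3 → 28/33 = 0.8485
  metal: TP=19, FP=0+2+1+0+0=3, FN=0+0+3+0+1=4 → 38/45 = 0.8444
Macro-F1 score = mean = (0.7500 + 0.7907 + 0.6111 + 0.7200 + 0.8485 + 0.8444) / 6 = 0.761

0.761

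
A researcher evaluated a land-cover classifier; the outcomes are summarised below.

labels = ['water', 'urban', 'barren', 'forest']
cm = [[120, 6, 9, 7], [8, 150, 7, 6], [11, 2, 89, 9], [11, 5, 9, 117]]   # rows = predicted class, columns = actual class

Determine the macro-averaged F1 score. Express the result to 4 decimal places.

0.8360

Per-class F1 score (2·TP/(2·TP+FP+FN)):
  water: TP=120, FP=6+9+7=22, FN=8+11+11=30 → 240/292 = 0.82192
  urban: TP=150, FP=8+7+6=21, FN=6+2+5=13 → 300/334 = 0.89820
  barren: TP=89, FP=11+2+9=22, FN=9+7+9=25 → 178/225 = 0.79111
  forest: TP=117, FP=11+5+9=25, FN=7+6+9=22 → 234/281 = 0.83274
Macro-F1 score = mean = (0.82192 + 0.89820 + 0.79111 + 0.83274) / 4 = 0.8360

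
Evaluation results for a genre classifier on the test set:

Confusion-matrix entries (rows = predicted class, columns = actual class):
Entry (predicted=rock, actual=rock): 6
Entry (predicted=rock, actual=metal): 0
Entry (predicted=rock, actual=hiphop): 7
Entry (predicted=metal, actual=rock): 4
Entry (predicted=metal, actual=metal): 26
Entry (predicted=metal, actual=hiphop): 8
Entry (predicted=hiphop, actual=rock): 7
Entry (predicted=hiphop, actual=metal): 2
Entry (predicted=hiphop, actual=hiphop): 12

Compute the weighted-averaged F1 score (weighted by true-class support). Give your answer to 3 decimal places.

Per-class F1 score (2·TP/(2·TP+FP+FN)):
  rock: TP=6, FP=0+7=7, FN=4+7=11 → 12/30 = 0.4000
  metal: TP=26, FP=4+8=12, FN=0+2=2 → 52/66 = 0.7879
  hiphop: TP=12, FP=7+2=9, FN=7+8=15 → 24/48 = 0.5000
Weighted-F1 score = Σ (supportᵢ/N)·F1 scoreᵢ with N=72: (17/72)·0.4000 + (28/72)·0.7879 + (27/72)·0.5000 = 0.588

0.588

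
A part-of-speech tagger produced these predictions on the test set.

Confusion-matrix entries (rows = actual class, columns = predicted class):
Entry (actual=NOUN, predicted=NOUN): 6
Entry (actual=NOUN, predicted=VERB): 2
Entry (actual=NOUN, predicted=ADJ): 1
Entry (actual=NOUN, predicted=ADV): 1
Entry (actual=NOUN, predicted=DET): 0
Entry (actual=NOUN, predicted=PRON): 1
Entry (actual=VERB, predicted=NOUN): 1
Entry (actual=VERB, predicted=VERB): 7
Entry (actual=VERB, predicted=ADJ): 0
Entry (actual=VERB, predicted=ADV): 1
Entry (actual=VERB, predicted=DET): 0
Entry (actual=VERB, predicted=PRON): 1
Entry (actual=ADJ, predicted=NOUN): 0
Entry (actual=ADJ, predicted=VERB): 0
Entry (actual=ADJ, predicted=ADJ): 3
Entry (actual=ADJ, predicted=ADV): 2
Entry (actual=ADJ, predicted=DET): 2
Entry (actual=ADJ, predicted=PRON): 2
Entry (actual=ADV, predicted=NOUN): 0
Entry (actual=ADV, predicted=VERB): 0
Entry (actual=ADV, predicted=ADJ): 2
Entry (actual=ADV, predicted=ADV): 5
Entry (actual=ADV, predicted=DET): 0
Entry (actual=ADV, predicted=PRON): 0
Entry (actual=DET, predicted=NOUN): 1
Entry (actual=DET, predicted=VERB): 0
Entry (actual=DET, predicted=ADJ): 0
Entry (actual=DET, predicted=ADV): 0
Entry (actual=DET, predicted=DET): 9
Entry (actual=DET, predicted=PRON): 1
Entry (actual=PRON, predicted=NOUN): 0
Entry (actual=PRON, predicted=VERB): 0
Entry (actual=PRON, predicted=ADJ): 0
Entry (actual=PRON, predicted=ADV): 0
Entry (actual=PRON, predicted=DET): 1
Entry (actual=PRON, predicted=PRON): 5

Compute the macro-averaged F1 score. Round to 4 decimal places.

0.6335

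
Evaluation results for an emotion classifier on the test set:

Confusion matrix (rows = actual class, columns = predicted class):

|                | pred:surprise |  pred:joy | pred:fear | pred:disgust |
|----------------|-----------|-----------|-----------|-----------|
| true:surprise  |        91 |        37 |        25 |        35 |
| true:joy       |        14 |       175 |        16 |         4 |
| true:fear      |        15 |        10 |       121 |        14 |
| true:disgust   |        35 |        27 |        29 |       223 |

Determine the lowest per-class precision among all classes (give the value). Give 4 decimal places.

0.5871

Per-class precision (TP/(TP+FP)):
  surprise: TP=91, FP=14+15+35=64 → 91/155 = 0.58710
  joy: TP=175, FP=37+10+27=74 → 175/249 = 0.70281
  fear: TP=121, FP=25+16+29=70 → 121/191 = 0.63351
  disgust: TP=223, FP=35+4+14=53 → 223/276 = 0.80797
Lowest is class 'surprise' with precision = 0.5871.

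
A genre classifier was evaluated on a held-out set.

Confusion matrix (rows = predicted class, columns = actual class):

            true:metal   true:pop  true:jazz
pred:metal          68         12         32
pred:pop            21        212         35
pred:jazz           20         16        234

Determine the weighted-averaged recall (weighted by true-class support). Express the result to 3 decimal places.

0.791

Per-class recall (TP/(TP+FN)):
  metal: TP=68, FN=21+20=41 → 68/109 = 0.6239
  pop: TP=212, FN=12+16=28 → 212/240 = 0.8833
  jazz: TP=234, FN=32+35=67 → 234/301 = 0.7774
Weighted-recall = Σ (supportᵢ/N)·recallᵢ with N=650: (109/650)·0.6239 + (240/650)·0.8833 + (301/650)·0.7774 = 0.791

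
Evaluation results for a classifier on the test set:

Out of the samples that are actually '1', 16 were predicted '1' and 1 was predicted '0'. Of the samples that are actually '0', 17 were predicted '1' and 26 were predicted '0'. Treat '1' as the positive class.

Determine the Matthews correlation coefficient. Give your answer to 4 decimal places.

MCC = (TP·TN − FP·FN) / √((TP+FP)(TP+FN)(TN+FP)(TN+FN))
Numerator = 16·26 − 17·1 = 399
Denominator = √(33·17·43·27) = √651321 = 807.0446
MCC = 399 / 807.0446 = 0.4944

0.4944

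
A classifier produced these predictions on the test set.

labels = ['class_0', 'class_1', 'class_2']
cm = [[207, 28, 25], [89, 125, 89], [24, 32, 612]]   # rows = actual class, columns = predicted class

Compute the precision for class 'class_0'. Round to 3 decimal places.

0.647

Treat 'class_0' as positive and all other classes as negative.
precision = TP/(TP+FP).
class_0: TP=207, FP=89+24=113 → 207/320 = 0.6469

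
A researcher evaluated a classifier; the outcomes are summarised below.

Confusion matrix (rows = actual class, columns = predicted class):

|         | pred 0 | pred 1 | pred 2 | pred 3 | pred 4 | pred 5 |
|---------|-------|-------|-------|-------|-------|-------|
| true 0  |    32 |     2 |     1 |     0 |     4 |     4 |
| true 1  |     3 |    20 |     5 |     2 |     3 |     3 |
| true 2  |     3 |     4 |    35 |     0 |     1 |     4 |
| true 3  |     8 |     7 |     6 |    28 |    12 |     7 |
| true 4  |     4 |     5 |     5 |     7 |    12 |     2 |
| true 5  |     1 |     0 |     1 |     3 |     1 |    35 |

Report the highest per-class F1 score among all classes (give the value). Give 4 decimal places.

0.7292

Per-class F1 score (2·TP/(2·TP+FP+FN)):
  0: TP=32, FP=3+3+8+4+1=19, FN=2+1+0+4+4=11 → 64/94 = 0.68085
  1: TP=20, FP=2+4+7+5+0=18, FN=3+5+2+3+3=16 → 40/74 = 0.54054
  2: TP=35, FP=1+5+6+5+1=18, FN=3+4+0+1+4=12 → 70/100 = 0.70000
  3: TP=28, FP=0+2+0+7+3=12, FN=8+7+6+12+7=40 → 56/108 = 0.51852
  4: TP=12, FP=4+3+1+12+1=21, FN=4+5+5+7+2=23 → 24/68 = 0.35294
  5: TP=35, FP=4+3+4+7+2=20, FN=1+0+1+3+1=6 → 70/96 = 0.72917
Highest is class '5' with F1 score = 0.7292.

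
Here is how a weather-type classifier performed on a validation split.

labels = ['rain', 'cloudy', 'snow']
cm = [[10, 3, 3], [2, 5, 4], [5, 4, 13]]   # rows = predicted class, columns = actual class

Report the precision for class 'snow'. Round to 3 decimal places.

0.591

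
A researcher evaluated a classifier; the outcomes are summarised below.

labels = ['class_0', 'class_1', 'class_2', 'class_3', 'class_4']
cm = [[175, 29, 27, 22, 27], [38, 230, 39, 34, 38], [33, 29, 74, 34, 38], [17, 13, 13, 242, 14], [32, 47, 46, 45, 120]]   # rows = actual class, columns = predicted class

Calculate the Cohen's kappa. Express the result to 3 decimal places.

0.468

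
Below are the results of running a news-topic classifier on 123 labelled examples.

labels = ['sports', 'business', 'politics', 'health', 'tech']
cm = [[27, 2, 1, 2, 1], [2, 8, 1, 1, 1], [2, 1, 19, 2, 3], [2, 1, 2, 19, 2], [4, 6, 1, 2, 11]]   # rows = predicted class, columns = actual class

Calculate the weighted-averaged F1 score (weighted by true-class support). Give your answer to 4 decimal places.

0.6841

Per-class F1 score (2·TP/(2·TP+FP+FN)):
  sports: TP=27, FP=2+1+2+1=6, FN=2+2+2+4=10 → 54/70 = 0.77143
  business: TP=8, FP=2+1+1+1=5, FN=2+1+1+6=10 → 16/31 = 0.51613
  politics: TP=19, FP=2+1+2+3=8, FN=1+1+2+1=5 → 38/51 = 0.74510
  health: TP=19, FP=2+1+2+2=7, FN=2+1+2+2=7 → 38/52 = 0.73077
  tech: TP=11, FP=4+6+1+2=13, FN=1+1+3+2=7 → 22/42 = 0.52381
Weighted-F1 score = Σ (supportᵢ/N)·F1 scoreᵢ with N=123: (37/123)·0.77143 + (18/123)·0.51613 + (24/123)·0.74510 + (26/123)·0.73077 + (18/123)·0.52381 = 0.6841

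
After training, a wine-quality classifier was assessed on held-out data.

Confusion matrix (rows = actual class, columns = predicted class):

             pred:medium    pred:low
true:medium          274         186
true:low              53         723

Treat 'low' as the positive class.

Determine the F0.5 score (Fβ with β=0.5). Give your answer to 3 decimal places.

0.819

Fβ = (1+β²)·TP / ((1+β²)·TP + β²·FN + FP), with β²=1/4
= 1.25·723 / (1.25·723 + 0.25·53 + 186) = 0.819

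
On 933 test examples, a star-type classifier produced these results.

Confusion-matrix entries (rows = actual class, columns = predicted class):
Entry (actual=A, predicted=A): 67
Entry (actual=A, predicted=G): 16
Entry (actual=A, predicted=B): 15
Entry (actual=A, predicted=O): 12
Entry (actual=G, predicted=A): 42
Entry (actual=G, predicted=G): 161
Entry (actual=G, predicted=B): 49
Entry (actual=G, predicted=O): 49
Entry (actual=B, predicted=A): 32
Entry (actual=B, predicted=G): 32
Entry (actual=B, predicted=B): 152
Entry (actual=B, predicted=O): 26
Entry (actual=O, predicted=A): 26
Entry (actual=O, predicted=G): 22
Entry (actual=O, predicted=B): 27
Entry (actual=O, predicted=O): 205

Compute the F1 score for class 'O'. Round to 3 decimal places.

0.717

F1 score = 2·TP/(2·TP+FP+FN).
O: TP=205, FP=12+49+26=87, FN=26+22+27=75 → 410/572 = 0.7168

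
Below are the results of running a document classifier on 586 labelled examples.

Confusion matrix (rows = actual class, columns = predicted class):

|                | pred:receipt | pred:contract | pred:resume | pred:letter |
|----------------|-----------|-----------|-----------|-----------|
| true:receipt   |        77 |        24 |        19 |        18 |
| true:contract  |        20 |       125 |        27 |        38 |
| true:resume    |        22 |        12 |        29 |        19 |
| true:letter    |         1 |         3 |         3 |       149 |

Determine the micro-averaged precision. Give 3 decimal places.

0.648

Micro-averaging pools counts across classes: ΣTP=380, ΣFP=206, ΣFN=206.
Micro-precision = TP/(TP+FP) on pooled counts = 0.648 (equals overall accuracy in single-label multiclass).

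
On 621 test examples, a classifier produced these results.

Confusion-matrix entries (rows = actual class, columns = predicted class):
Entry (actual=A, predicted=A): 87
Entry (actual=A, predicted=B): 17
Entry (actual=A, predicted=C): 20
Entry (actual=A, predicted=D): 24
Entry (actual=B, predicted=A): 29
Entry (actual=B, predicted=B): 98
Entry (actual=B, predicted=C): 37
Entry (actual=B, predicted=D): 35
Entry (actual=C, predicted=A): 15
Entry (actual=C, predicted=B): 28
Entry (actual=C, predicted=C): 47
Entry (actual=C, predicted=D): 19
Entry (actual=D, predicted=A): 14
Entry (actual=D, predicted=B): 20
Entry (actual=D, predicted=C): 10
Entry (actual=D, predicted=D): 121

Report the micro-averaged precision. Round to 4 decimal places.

Micro-averaging pools counts across classes: ΣTP=353, ΣFP=268, ΣFN=268.
Micro-precision = TP/(TP+FP) on pooled counts = 0.5684 (equals overall accuracy in single-label multiclass).

0.5684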